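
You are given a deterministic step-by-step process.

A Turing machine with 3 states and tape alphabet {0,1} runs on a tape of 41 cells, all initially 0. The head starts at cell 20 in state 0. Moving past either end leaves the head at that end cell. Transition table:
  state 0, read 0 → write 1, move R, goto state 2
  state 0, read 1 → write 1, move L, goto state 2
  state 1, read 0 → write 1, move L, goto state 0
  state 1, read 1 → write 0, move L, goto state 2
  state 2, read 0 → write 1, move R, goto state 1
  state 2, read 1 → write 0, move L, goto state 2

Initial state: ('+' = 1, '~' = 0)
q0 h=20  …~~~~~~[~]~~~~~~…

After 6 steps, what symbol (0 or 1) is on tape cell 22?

1

step 0: q0 h=20  …~~~~~~[~]~~~~~~…
step 1: q2 h=21  …~~~~~+[~]~~~~~~…
step 2: q1 h=22  …~~~~++[~]~~~~~~…
step 3: q0 h=21  …~~~~~+[+]+~~~~~…
step 4: q2 h=20  …~~~~~~[+]++~~~~…
step 5: q2 h=19  …~~~~~~[~]~++~~~…
step 6: q1 h=20  …~~~~~+[~]++~~~~…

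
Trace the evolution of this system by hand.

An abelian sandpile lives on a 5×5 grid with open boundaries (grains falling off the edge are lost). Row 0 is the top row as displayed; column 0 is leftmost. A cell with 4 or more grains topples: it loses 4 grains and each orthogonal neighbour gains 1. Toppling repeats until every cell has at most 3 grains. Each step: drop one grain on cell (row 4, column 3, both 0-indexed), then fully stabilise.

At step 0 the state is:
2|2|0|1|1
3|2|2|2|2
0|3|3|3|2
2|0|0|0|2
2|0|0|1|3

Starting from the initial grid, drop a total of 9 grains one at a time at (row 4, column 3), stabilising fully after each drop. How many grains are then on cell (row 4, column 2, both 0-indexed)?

2

t=0: 2|2|0|1|1
3|2|2|2|2
0|3|3|3|2
2|0|0|0|2
2|0|0|1|3
t=1: 2|2|0|1|1
3|2|2|2|2
0|3|3|3|2
2|0|0|0|2
2|0|0|2|3
t=2: 2|2|0|1|1
3|2|2|2|2
0|3|3|3|2
2|0|0|0|2
2|0|0|3|3
t=3: 2|2|0|1|1
3|2|2|2|2
0|3|3|3|2
2|0|0|1|3
2|0|1|1|0
t=4: 2|2|0|1|1
3|2|2|2|2
0|3|3|3|2
2|0|0|1|3
2|0|1|2|0
t=5: 2|2|0|1|1
3|2|2|2|2
0|3|3|3|2
2|0|0|1|3
2|0|1|3|0
t=6: 2|2|0|1|1
3|2|2|2|2
0|3|3|3|2
2|0|0|2|3
2|0|2|0|1
t=7: 2|2|0|1|1
3|2|2|2|2
0|3|3|3|2
2|0|0|2|3
2|0|2|1|1
t=8: 2|2|0|1|1
3|2|2|2|2
0|3|3|3|2
2|0|0|2|3
2|0|2|2|1
t=9: 2|2|0|1|1
3|2|2|2|2
0|3|3|3|2
2|0|0|2|3
2|0|2|3|1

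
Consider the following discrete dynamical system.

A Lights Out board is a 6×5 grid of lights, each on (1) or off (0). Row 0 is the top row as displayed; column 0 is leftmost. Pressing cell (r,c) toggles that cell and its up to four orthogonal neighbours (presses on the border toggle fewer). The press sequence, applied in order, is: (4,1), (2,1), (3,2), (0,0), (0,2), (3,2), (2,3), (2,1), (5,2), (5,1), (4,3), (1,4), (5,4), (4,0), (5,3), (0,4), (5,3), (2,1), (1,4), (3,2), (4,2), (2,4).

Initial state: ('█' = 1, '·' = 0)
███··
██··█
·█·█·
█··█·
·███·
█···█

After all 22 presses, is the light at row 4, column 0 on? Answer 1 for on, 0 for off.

0

k=0  ███··
██··█
·█·█·
█··█·
·███·
█···█
k=1  ███··
██··█
·█·█·
██·█·
█··█·
██··█
k=2  ███··
█···█
█·██·
█··█·
█··█·
██··█
k=3  ███··
█···█
█··█·
███··
█·██·
██··█
k=4  ··█··
····█
█··█·
███··
█·██·
██··█
k=5  ·█·█·
··█·█
█··█·
███··
█·██·
██··█
k=6  ·█·█·
··█·█
█·██·
█··█·
█··█·
██··█
k=7  ·█·█·
··███
█···█
█····
█··█·
██··█
k=8  ·█·█·
·████
·██·█
██···
█··█·
██··█
k=9  ·█·█·
·████
·██·█
██···
█·██·
█·███
k=10  ·█·█·
·████
·██·█
██···
████·
·█·██
k=11  ·█·█·
·████
·██·█
██·█·
██··█
·█··█
k=12  ·█·██
·██··
·██··
██·█·
██··█
·█··█
k=13  ·█·██
·██··
·██··
██·█·
██···
·█·█·
k=14  ·█·██
·██··
·██··
·█·█·
·····
██·█·
k=15  ·█·██
·██··
·██··
·█·█·
···█·
███·█
k=16  ·█···
·██·█
·██··
·█·█·
···█·
███·█
k=17  ·█···
·██·█
·██··
·█·█·
·····
██·█·
k=18  ·█···
··█·█
█····
···█·
·····
██·█·
k=19  ·█··█
··██·
█···█
···█·
·····
██·█·
k=20  ·█··█
··██·
█·█·█
·██··
··█··
██·█·
k=21  ·█··█
··██·
█·█·█
·█···
·█·█·
████·
k=22  ·█··█
··███
█·██·
·█··█
·█·█·
████·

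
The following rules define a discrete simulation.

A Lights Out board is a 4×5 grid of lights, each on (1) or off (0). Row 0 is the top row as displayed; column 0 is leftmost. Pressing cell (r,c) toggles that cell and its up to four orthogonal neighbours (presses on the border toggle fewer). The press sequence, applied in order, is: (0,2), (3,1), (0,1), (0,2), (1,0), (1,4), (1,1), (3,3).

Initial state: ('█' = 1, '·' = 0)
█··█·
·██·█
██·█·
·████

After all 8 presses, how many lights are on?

k=0  █··█·
·██·█
██·█·
·████
k=1  ███··
·█··█
██·█·
·████
k=2  ███··
·█··█
█··█·
█··██
k=3  ·····
····█
█··█·
█··██
k=4  ·███·
··█·█
█··█·
█··██
k=5  ████·
███·█
···█·
█··██
k=6  █████
████·
···██
█··██
k=7  █·███
···█·
·█·██
█··██
k=8  █·███
···█·
·█··█
█·█··

9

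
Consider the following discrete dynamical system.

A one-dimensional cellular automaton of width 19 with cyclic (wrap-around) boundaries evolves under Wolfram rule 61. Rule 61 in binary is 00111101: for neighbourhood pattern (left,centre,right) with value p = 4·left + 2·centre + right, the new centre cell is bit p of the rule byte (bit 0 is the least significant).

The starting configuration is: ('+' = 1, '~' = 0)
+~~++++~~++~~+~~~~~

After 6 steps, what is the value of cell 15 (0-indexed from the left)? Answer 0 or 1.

[0] +~~++++~~++~~+~~~~~
[1] ++~+~~~+~+~+~+++++~
[2] +~++++~+++++++~~~~+
[3] ~++~~~++~~~~~~+++~+
[4] ++~++~+~+++++~+~~++
[5] ~~++~++++~~~~+++~+~
[6] +~+~++~~~+++~+~~+++

0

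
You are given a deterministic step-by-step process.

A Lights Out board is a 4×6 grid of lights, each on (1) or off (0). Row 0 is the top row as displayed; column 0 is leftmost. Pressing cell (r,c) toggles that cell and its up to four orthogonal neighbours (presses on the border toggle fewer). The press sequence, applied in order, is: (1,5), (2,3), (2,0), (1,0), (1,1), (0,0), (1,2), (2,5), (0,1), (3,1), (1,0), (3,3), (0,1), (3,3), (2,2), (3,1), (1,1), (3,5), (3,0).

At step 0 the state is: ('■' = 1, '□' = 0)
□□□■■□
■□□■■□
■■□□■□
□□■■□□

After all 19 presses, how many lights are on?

16

[0] □□□■■□
■□□■■□
■■□□■□
□□■■□□
[1] □□□■■■
■□□■□■
■■□□■■
□□■■□□
[2] □□□■■■
■□□□□■
■■■■□■
□□■□□□
[3] □□□■■■
□□□□□■
□□■■□■
■□■□□□
[4] ■□□■■■
■■□□□■
■□■■□■
■□■□□□
[5] ■■□■■■
□□■□□■
■■■■□■
■□■□□□
[6] □□□■■■
■□■□□■
■■■■□■
■□■□□□
[7] □□■■■■
■■□■□■
■■□■□■
■□■□□□
[8] □□■■■■
■■□■□□
■■□■■□
■□■□□■
[9] ■■□■■■
■□□■□□
■■□■■□
■□■□□■
[10] ■■□■■■
■□□■□□
■□□■■□
□■□□□■
[11] □■□■■■
□■□■□□
□□□■■□
□■□□□■
[12] □■□■■■
□■□■□□
□□□□■□
□■■■■■
[13] ■□■■■■
□□□■□□
□□□□■□
□■■■■■
[14] ■□■■■■
□□□■□□
□□□■■□
□■□□□■
[15] ■□■■■■
□□■■□□
□■■□■□
□■■□□■
[16] ■□■■■■
□□■■□□
□□■□■□
■□□□□■
[17] ■■■■■■
■■□■□□
□■■□■□
■□□□□■
[18] ■■■■■■
■■□■□□
□■■□■■
■□□□■□
[19] ■■■■■■
■■□■□□
■■■□■■
□■□□■□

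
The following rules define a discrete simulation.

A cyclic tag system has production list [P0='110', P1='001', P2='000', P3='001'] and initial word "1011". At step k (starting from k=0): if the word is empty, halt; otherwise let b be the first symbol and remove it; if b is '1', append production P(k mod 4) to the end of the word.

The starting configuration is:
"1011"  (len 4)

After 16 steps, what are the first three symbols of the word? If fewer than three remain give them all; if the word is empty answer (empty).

001

step 0: "1011"  (len 4)
step 1: "011110"  (len 6)
step 2: "11110"  (len 5)
step 3: "1110000"  (len 7)
step 4: "110000001"  (len 9)
step 5: "10000001110"  (len 11)
step 6: "0000001110001"  (len 13)
step 7: "000001110001"  (len 12)
step 8: "00001110001"  (len 11)
step 9: "0001110001"  (len 10)
step 10: "001110001"  (len 9)
step 11: "01110001"  (len 8)
step 12: "1110001"  (len 7)
step 13: "110001110"  (len 9)
step 14: "10001110001"  (len 11)
step 15: "0001110001000"  (len 13)
step 16: "001110001000"  (len 12)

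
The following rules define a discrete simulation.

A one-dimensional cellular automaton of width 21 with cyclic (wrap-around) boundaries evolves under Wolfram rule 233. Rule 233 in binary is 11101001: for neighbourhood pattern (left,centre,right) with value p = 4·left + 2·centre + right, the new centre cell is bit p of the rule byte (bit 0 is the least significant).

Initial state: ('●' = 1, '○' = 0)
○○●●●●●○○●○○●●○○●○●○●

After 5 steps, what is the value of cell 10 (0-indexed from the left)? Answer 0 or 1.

1

step 0: ○○●●●●●○○●○○●●○○●○●○●
step 1: ○○●●●●●○○○○○●●○○○●○●○
step 2: ●○●●●●●○●●●○●●○●○○●○○
step 3: ○●●●●●●●●●●●●●●○○○○○○
step 4: ○●●●●●●●●●●●●●●○●●●●●
step 5: ●●●●●●●●●●●●●●●●●●●●●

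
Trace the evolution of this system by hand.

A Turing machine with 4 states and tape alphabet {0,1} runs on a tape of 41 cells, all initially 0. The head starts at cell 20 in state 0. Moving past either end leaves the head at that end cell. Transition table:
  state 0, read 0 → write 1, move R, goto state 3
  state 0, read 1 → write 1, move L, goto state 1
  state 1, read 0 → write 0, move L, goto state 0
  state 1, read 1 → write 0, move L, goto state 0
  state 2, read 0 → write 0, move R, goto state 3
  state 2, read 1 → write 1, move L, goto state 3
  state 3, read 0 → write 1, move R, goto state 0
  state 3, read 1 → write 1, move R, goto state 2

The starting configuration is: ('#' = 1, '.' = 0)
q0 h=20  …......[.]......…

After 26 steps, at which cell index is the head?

40

step 0: q0 h=20  …......[.]......…
step 1: q3 h=21  ….....#[.]......…
step 2: q0 h=22  …....##[.]......…
step 3: q3 h=23  …...###[.]......…
step 4: q0 h=24  …..####[.]......…
step 5: q3 h=25  ….#####[.]......…
step 6: q0 h=26  …######[.]......…
step 7: q3 h=27  …######[.]......…
step 8: q0 h=28  …######[.]......…
step 9: q3 h=29  …######[.]......…
step 10: q0 h=30  …######[.]......…
step 11: q3 h=31  …######[.]......…
step 12: q0 h=32  …######[.]......…
step 13: q3 h=33  …######[.]......…
step 14: q0 h=34  …######[.]......|
step 15: q3 h=35  …######[.].....|
step 16: q0 h=36  …######[.]....|
step 17: q3 h=37  …######[.]...|
step 18: q0 h=38  …######[.]..|
step 19: q3 h=39  …######[.].|
step 20: q0 h=40  …######[.]|
step 21: q3 h=40  …######[#]|
step 22: q2 h=40  …######[#]|
step 23: q3 h=39  …######[#]#|
step 24: q2 h=40  …######[#]|
step 25: q3 h=39  …######[#]#|
step 26: q2 h=40  …######[#]|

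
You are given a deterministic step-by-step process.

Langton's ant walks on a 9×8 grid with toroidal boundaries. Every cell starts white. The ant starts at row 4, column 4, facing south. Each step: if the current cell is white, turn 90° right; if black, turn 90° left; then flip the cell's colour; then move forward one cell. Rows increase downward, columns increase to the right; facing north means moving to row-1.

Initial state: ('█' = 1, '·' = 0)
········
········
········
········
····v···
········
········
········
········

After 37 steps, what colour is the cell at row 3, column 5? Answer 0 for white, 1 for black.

0) ········
········
········
········
····v···
········
········
········
········
1) ········
········
········
········
···<█···
········
········
········
········
2) ········
········
········
···^····
···██···
········
········
········
········
3) ········
········
········
···█>···
···██···
········
········
········
········
4) ········
········
········
···██···
···█v···
········
········
········
········
5) ········
········
········
···██···
···█·>··
········
········
········
········
6) ········
········
········
···██···
···█·█··
·····v··
········
········
········
7) ········
········
········
···██···
···█·█··
····<█··
········
········
········
8) ········
········
········
···██···
···█^█··
····██··
········
········
········
9) ········
········
········
···██···
···██>··
····██··
········
········
········
10) ········
········
········
···██^··
···██···
····██··
········
········
········
11) ········
········
········
···███>·
···██···
····██··
········
········
········
12) ········
········
········
···████·
···██·v·
····██··
········
········
········
13) ········
········
········
···████·
···██<█·
····██··
········
········
········
14) ········
········
········
···██^█·
···████·
····██··
········
········
········
15) ········
········
········
···█<·█·
···████·
····██··
········
········
········
16) ········
········
········
···█··█·
···█v██·
····██··
········
········
········
17) ········
········
········
···█··█·
···█·>█·
····██··
········
········
········
18) ········
········
········
···█·^█·
···█··█·
····██··
········
········
········
19) ········
········
········
···█·█>·
···█··█·
····██··
········
········
········
20) ········
········
······^·
···█·█··
···█··█·
····██··
········
········
········
21) ········
········
······█>
···█·█··
···█··█·
····██··
········
········
········
22) ········
········
······██
···█·█·v
···█··█·
····██··
········
········
········
23) ········
········
······██
···█·█<█
···█··█·
····██··
········
········
········
24) ········
········
······^█
···█·███
···█··█·
····██··
········
········
········
25) ········
········
·····<·█
···█·███
···█··█·
····██··
········
········
········
26) ········
·····^··
·····█·█
···█·███
···█··█·
····██··
········
········
········
27) ········
·····█>·
·····█·█
···█·███
···█··█·
····██··
········
········
········
28) ········
·····██·
·····█v█
···█·███
···█··█·
····██··
········
········
········
29) ········
·····██·
·····<██
···█·███
···█··█·
····██··
········
········
········
30) ········
·····██·
······██
···█·v██
···█··█·
····██··
········
········
········
31) ········
·····██·
······██
···█··>█
···█··█·
····██··
········
········
········
32) ········
·····██·
······^█
···█···█
···█··█·
····██··
········
········
········
33) ········
·····██·
·····<·█
···█···█
···█··█·
····██··
········
········
········
34) ········
·····^█·
·····█·█
···█···█
···█··█·
····██··
········
········
········
35) ········
····<·█·
·····█·█
···█···█
···█··█·
····██··
········
········
········
36) ····^···
····█·█·
·····█·█
···█···█
···█··█·
····██··
········
········
········
37) ····█>··
····█·█·
·····█·█
···█···█
···█··█·
····██··
········
········
········

0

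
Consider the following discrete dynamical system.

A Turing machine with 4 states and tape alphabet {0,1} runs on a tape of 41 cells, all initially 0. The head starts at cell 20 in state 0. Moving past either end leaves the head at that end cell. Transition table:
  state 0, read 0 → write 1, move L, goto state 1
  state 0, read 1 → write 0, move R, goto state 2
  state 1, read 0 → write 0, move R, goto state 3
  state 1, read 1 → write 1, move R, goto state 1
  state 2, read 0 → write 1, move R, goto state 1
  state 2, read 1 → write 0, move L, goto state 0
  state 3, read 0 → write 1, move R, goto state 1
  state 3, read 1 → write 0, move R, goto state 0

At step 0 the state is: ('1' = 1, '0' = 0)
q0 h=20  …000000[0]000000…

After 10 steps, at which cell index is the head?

[0] q0 h=20  …000000[0]000000…
[1] q1 h=19  …000000[0]100000…
[2] q3 h=20  …000000[1]000000…
[3] q0 h=21  …000000[0]000000…
[4] q1 h=20  …000000[0]100000…
[5] q3 h=21  …000000[1]000000…
[6] q0 h=22  …000000[0]000000…
[7] q1 h=21  …000000[0]100000…
[8] q3 h=22  …000000[1]000000…
[9] q0 h=23  …000000[0]000000…
[10] q1 h=22  …000000[0]100000…

22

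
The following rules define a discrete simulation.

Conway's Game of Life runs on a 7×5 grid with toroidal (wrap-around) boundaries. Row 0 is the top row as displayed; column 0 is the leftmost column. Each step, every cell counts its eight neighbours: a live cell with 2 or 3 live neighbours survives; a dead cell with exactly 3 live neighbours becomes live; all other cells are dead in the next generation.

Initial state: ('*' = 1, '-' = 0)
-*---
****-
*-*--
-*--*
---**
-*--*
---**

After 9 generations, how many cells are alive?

[0] -*---
****-
*-*--
-*--*
---**
-*--*
---**
[1] -*---
*--**
-----
-**-*
--***
--*--
--***
[2] -*---
*---*
-**--
***-*
*---*
-*---
-***-
[3] -*-**
*-*--
--*--
--*-*
--***
-*-**
**---
[4] ---**
*-*-*
--*--
-**-*
-*---
-*---
-*---
[5] -****
***-*
--*-*
****-
-*---
***--
*-*--
[6] -----
-----
-----
*--**
---**
*-*--
-----
[7] -----
-----
----*
*--*-
-**--
---**
-----
[8] -----
-----
----*
*****
***--
--**-
-----
[9] -----
-----
-**-*
-----
-----
--**-
-----

5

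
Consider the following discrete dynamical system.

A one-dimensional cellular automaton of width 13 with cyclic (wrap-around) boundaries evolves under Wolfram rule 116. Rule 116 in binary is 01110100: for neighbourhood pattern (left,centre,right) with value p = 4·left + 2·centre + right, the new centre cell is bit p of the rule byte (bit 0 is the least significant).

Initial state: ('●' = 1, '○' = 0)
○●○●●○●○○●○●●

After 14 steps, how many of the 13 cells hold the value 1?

t=0: ○●○●●○●○○●○●●
t=1: ●●●○●●●●○●●○●
t=2: ○○●●○○○●●○●●○
t=3: ○○○●●○○○●●○●●
t=4: ●○○○●●○○○●●○●
t=5: ●●○○○●●○○○●●○
t=6: ○●●○○○●●○○○●●
t=7: ●○●●○○○●●○○○●
t=8: ●●○●●○○○●●○○○
t=9: ○●●○●●○○○●●○○
t=10: ○○●●○●●○○○●●○
t=11: ○○○●●○●●○○○●●
t=12: ●○○○●●○●●○○○●
t=13: ●●○○○●●○●●○○○
t=14: ○●●○○○●●○●●○○

6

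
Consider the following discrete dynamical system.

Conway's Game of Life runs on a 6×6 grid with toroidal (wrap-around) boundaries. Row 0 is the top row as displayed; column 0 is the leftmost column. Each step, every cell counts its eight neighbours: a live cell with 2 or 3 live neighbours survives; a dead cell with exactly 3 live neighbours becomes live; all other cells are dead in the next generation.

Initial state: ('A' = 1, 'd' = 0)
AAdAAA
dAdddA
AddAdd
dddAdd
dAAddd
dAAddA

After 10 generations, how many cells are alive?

13

[0] AAdAAA
dAdddA
AddAdd
dddAdd
dAAddd
dAAddA
[1] dddAdd
dAdAdd
AdAdAd
dAdAdd
AAdAdd
dddddA
[2] ddAdAd
dAdAAd
AdddAd
dddAAA
AAddAd
AdAdAd
[3] ddAdAd
dAAdAd
AdAddd
dAdAdd
AAAddd
AdAdAd
[4] ddAdAd
ddAddA
Addddd
dddAdd
AddddA
AdAddd
[5] ddAddA
dAdAdA
dddddd
AddddA
AAdddA
AddAdd
[6] dAAAdA
AdAdAd
ddddAA
dAdddA
dAddAd
ddAdAd
[7] AddddA
AdAddd
dAdAAd
dddddA
AAAAAA
AdddAA
[8] ddddAd
AdAAAd
AAAAAA
dddddd
dAAAdd
ddAddd
[9] dAAdAA
Addddd
Addddd
dddddA
dAAAdd
dAAddd
[10] ddAAdA
Addddd
AddddA
AAAddd
AAdAdd
ddddAd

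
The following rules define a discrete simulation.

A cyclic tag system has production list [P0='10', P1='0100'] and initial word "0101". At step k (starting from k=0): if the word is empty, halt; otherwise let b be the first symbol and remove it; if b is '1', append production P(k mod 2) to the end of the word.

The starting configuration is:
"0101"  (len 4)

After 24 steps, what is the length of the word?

8

gen 0: "0101"  (len 4)
gen 1: "101"  (len 3)
gen 2: "010100"  (len 6)
gen 3: "10100"  (len 5)
gen 4: "01000100"  (len 8)
gen 5: "1000100"  (len 7)
gen 6: "0001000100"  (len 10)
gen 7: "001000100"  (len 9)
gen 8: "01000100"  (len 8)
gen 9: "1000100"  (len 7)
gen 10: "0001000100"  (len 10)
gen 11: "001000100"  (len 9)
gen 12: "01000100"  (len 8)
gen 13: "1000100"  (len 7)
gen 14: "0001000100"  (len 10)
gen 15: "001000100"  (len 9)
gen 16: "01000100"  (len 8)
gen 17: "1000100"  (len 7)
gen 18: "0001000100"  (len 10)
gen 19: "001000100"  (len 9)
gen 20: "01000100"  (len 8)
gen 21: "1000100"  (len 7)
gen 22: "0001000100"  (len 10)
gen 23: "001000100"  (len 9)
gen 24: "01000100"  (len 8)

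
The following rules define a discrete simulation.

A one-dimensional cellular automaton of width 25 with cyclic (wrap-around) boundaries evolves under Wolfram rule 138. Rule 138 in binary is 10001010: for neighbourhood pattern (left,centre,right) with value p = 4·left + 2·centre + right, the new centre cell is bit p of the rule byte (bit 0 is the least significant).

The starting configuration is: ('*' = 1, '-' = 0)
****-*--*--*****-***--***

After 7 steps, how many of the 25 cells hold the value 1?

t=0: ****-*--*--*****-***--***
t=1: ***----*--*****--**--****
t=2: **----*--*****--**--*****
t=3: *----*--*****--**--******
t=4: ----*--*****--**--*******
t=5: ---*--*****--**--*******-
t=6: --*--*****--**--*******--
t=7: -*--*****--**--*******---

15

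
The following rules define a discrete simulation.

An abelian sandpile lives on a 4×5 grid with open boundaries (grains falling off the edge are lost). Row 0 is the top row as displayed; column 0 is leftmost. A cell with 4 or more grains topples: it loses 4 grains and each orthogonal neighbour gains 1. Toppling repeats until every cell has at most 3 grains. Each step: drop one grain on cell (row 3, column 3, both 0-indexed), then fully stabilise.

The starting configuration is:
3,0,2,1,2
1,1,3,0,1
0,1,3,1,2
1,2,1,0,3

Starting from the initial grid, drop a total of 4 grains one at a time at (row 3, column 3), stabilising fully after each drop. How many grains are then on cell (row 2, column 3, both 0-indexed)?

2

step 0: 3,0,2,1,2
1,1,3,0,1
0,1,3,1,2
1,2,1,0,3
step 1: 3,0,2,1,2
1,1,3,0,1
0,1,3,1,2
1,2,1,1,3
step 2: 3,0,2,1,2
1,1,3,0,1
0,1,3,1,2
1,2,1,2,3
step 3: 3,0,2,1,2
1,1,3,0,1
0,1,3,1,2
1,2,1,3,3
step 4: 3,0,2,1,2
1,1,3,0,1
0,1,3,2,3
1,2,2,1,0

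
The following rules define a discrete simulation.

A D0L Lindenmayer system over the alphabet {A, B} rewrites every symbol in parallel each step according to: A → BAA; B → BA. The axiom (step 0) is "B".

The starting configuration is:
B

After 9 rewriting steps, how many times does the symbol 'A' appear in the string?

2584

0) B
1) BA
2) BABAA
3) BABAABABAABAA
4) BABAABABAABAABABAABABAABAABABAABAA
5) BABAABABAABAABABAABABAABAABABAABAABABAABABAABAABABAABABAABAABABAABAABABAABABAABAABABAABAA
6) BABAABABAABAABABAABABAABAABABAABAABABAABABAABAABABAABABAAB…BAABABAABABAABAABABAABABAABAABABAABAABABAABABAABAABABAABAA  (len 233)
7) BABAABABAABAABABAABABAABAABABAABAABABAABABAABAABABAABABAAB…BAABABAABABAABAABABAABABAABAABABAABAABABAABABAABAABABAABAA  (len 610)
8) BABAABABAABAABABAABABAABAABABAABAABABAABABAABAABABAABABAAB…BAABABAABABAABAABABAABABAABAABABAABAABABAABABAABAABABAABAA  (len 1597)
9) BABAABABAABAABABAABABAABAABABAABAABABAABABAABAABABAABABAAB…BAABABAABABAABAABABAABABAABAABABAABAABABAABABAABAABABAABAA  (len 4181)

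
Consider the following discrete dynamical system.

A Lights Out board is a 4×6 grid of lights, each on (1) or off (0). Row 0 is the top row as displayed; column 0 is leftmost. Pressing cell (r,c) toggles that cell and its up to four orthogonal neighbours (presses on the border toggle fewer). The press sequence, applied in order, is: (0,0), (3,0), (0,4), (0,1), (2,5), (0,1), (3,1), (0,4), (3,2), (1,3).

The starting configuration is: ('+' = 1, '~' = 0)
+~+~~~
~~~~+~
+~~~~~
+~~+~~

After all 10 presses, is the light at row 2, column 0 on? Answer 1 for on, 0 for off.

0

[0] +~+~~~
~~~~+~
+~~~~~
+~~+~~
[1] ~++~~~
+~~~+~
+~~~~~
+~~+~~
[2] ~++~~~
+~~~+~
~~~~~~
~+~+~~
[3] ~+++++
+~~~~~
~~~~~~
~+~+~~
[4] +~~+++
++~~~~
~~~~~~
~+~+~~
[5] +~~+++
++~~~+
~~~~++
~+~+~+
[6] ~+++++
+~~~~+
~~~~++
~+~+~+
[7] ~+++++
+~~~~+
~+~~++
+~++~+
[8] ~++~~~
+~~~++
~+~~++
+~++~+
[9] ~++~~~
+~~~++
~++~++
++~~~+
[10] ~+++~~
+~++~+
~+++++
++~~~+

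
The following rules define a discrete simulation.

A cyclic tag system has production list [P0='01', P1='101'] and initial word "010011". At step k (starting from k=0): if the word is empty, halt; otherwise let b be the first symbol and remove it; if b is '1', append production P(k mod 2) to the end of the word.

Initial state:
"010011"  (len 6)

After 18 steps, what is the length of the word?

gen 0: "010011"  (len 6)
gen 1: "10011"  (len 5)
gen 2: "0011101"  (len 7)
gen 3: "011101"  (len 6)
gen 4: "11101"  (len 5)
gen 5: "110101"  (len 6)
gen 6: "10101101"  (len 8)
gen 7: "010110101"  (len 9)
gen 8: "10110101"  (len 8)
gen 9: "011010101"  (len 9)
gen 10: "11010101"  (len 8)
gen 11: "101010101"  (len 9)
gen 12: "01010101101"  (len 11)
gen 13: "1010101101"  (len 10)
gen 14: "010101101101"  (len 12)
gen 15: "10101101101"  (len 11)
gen 16: "0101101101101"  (len 13)
gen 17: "101101101101"  (len 12)
gen 18: "01101101101101"  (len 14)

14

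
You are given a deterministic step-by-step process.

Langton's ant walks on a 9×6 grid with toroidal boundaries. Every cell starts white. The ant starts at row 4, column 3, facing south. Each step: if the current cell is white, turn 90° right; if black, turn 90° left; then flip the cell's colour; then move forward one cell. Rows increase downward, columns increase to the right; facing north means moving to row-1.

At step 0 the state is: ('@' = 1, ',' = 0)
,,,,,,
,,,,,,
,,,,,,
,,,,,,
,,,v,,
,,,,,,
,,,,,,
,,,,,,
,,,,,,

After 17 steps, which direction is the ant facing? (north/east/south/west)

0) ,,,,,,
,,,,,,
,,,,,,
,,,,,,
,,,v,,
,,,,,,
,,,,,,
,,,,,,
,,,,,,
1) ,,,,,,
,,,,,,
,,,,,,
,,,,,,
,,<@,,
,,,,,,
,,,,,,
,,,,,,
,,,,,,
2) ,,,,,,
,,,,,,
,,,,,,
,,^,,,
,,@@,,
,,,,,,
,,,,,,
,,,,,,
,,,,,,
3) ,,,,,,
,,,,,,
,,,,,,
,,@>,,
,,@@,,
,,,,,,
,,,,,,
,,,,,,
,,,,,,
4) ,,,,,,
,,,,,,
,,,,,,
,,@@,,
,,@v,,
,,,,,,
,,,,,,
,,,,,,
,,,,,,
5) ,,,,,,
,,,,,,
,,,,,,
,,@@,,
,,@,>,
,,,,,,
,,,,,,
,,,,,,
,,,,,,
6) ,,,,,,
,,,,,,
,,,,,,
,,@@,,
,,@,@,
,,,,v,
,,,,,,
,,,,,,
,,,,,,
7) ,,,,,,
,,,,,,
,,,,,,
,,@@,,
,,@,@,
,,,<@,
,,,,,,
,,,,,,
,,,,,,
8) ,,,,,,
,,,,,,
,,,,,,
,,@@,,
,,@^@,
,,,@@,
,,,,,,
,,,,,,
,,,,,,
9) ,,,,,,
,,,,,,
,,,,,,
,,@@,,
,,@@>,
,,,@@,
,,,,,,
,,,,,,
,,,,,,
10) ,,,,,,
,,,,,,
,,,,,,
,,@@^,
,,@@,,
,,,@@,
,,,,,,
,,,,,,
,,,,,,
11) ,,,,,,
,,,,,,
,,,,,,
,,@@@>
,,@@,,
,,,@@,
,,,,,,
,,,,,,
,,,,,,
12) ,,,,,,
,,,,,,
,,,,,,
,,@@@@
,,@@,v
,,,@@,
,,,,,,
,,,,,,
,,,,,,
13) ,,,,,,
,,,,,,
,,,,,,
,,@@@@
,,@@<@
,,,@@,
,,,,,,
,,,,,,
,,,,,,
14) ,,,,,,
,,,,,,
,,,,,,
,,@@^@
,,@@@@
,,,@@,
,,,,,,
,,,,,,
,,,,,,
15) ,,,,,,
,,,,,,
,,,,,,
,,@<,@
,,@@@@
,,,@@,
,,,,,,
,,,,,,
,,,,,,
16) ,,,,,,
,,,,,,
,,,,,,
,,@,,@
,,@v@@
,,,@@,
,,,,,,
,,,,,,
,,,,,,
17) ,,,,,,
,,,,,,
,,,,,,
,,@,,@
,,@,>@
,,,@@,
,,,,,,
,,,,,,
,,,,,,

east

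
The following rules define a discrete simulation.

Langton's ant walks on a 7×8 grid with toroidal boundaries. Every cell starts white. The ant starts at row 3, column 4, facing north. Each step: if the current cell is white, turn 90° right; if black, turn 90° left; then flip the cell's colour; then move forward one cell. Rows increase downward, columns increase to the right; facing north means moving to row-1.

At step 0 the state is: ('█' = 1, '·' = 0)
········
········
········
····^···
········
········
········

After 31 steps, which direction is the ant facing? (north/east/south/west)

west

[0] ········
········
········
····^···
········
········
········
[1] ········
········
········
····█>··
········
········
········
[2] ········
········
········
····██··
·····v··
········
········
[3] ········
········
········
····██··
····<█··
········
········
[4] ········
········
········
····^█··
····██··
········
········
[5] ········
········
········
···<·█··
····██··
········
········
[6] ········
········
···^····
···█·█··
····██··
········
········
[7] ········
········
···█>···
···█·█··
····██··
········
········
[8] ········
········
···██···
···█v█··
····██··
········
········
[9] ········
········
···██···
···<██··
····██··
········
········
[10] ········
········
···██···
····██··
···v██··
········
········
[11] ········
········
···██···
····██··
··<███··
········
········
[12] ········
········
···██···
··^·██··
··████··
········
········
[13] ········
········
···██···
··█>██··
··████··
········
········
[14] ········
········
···██···
··████··
··█v██··
········
········
[15] ········
········
···██···
··████··
··█·>█··
········
········
[16] ········
········
···██···
··██^█··
··█··█··
········
········
[17] ········
········
···██···
··█<·█··
··█··█··
········
········
[18] ········
········
···██···
··█··█··
··█v·█··
········
········
[19] ········
········
···██···
··█··█··
··<█·█··
········
········
[20] ········
········
···██···
··█··█··
···█·█··
··v·····
········
[21] ········
········
···██···
··█··█··
···█·█··
·<█·····
········
[22] ········
········
···██···
··█··█··
·^·█·█··
·██·····
········
[23] ········
········
···██···
··█··█··
·█>█·█··
·██·····
········
[24] ········
········
···██···
··█··█··
·███·█··
·█v·····
········
[25] ········
········
···██···
··█··█··
·███·█··
·█·>····
········
[26] ········
········
···██···
··█··█··
·███·█··
·█·█····
···v····
[27] ········
········
···██···
··█··█··
·███·█··
·█·█····
··<█····
[28] ········
········
···██···
··█··█··
·███·█··
·█^█····
··██····
[29] ········
········
···██···
··█··█··
·███·█··
·██>····
··██····
[30] ········
········
···██···
··█··█··
·██^·█··
·██·····
··██····
[31] ········
········
···██···
··█··█··
·█<··█··
·██·····
··██····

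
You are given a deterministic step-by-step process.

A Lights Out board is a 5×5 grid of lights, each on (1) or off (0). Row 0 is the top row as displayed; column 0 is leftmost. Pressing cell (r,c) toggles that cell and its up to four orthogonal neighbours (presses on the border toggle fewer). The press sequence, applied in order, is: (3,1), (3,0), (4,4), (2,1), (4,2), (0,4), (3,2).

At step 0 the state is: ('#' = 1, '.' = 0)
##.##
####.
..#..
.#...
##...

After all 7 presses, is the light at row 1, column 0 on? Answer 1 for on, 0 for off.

1

[0] ##.##
####.
..#..
.#...
##...
[1] ##.##
####.
.##..
#.#..
#....
[2] ##.##
####.
###..
.##..
.....
[3] ##.##
####.
###..
.##.#
...##
[4] ##.##
#.##.
.....
..#.#
...##
[5] ##.##
#.##.
.....
....#
.##.#
[6] ##...
#.###
.....
....#
.##.#
[7] ##...
#.###
..#..
.####
.#..#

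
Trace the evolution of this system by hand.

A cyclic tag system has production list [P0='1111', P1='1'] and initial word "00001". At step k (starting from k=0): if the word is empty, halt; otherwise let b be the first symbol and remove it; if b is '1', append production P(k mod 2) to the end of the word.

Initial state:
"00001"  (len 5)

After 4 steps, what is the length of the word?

1

step 0: "00001"  (len 5)
step 1: "0001"  (len 4)
step 2: "001"  (len 3)
step 3: "01"  (len 2)
step 4: "1"  (len 1)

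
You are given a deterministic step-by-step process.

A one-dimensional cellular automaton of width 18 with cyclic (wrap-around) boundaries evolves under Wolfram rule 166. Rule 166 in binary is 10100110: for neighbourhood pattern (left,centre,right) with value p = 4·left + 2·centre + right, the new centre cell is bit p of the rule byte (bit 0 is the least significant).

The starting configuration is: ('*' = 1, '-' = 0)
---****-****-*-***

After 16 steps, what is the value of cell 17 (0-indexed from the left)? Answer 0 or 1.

t=0: ---****-****-*-***
t=1: --*-**-*-**-***-*-
t=2: -***--***--*-*-**-
t=3: *-*--*-*--*****---
t=4: ***-****-*-***---*
t=5: **-*-**-***-*---*-
t=6: --***--*-*-**--***
t=7: -*-*--*****---*-*-
t=8: ****-*-***---****-
t=9: -**-***-*---*-**-*
t=10: *--*-*-**--***--**
t=11: --*****---*-*--*-*
t=12: -*-***---****-****
t=13: ***-*---*-**-*-**-
t=14: -*-**--***--***--*
t=15: ***---*-*--*-*--**
t=16: **---****-****-*-*

1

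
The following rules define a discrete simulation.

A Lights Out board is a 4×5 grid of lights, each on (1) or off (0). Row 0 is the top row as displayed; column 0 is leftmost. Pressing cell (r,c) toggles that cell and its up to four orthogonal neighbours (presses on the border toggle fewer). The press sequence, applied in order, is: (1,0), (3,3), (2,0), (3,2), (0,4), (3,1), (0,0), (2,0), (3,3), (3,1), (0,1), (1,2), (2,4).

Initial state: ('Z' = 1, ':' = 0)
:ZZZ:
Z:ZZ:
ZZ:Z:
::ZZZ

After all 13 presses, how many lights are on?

step 0: :ZZZ:
Z:ZZ:
ZZ:Z:
::ZZZ
step 1: ZZZZ:
:ZZZ:
:Z:Z:
::ZZZ
step 2: ZZZZ:
:ZZZ:
:Z:::
:::::
step 3: ZZZZ:
ZZZZ:
Z::::
Z::::
step 4: ZZZZ:
ZZZZ:
Z:Z::
ZZZZ:
step 5: ZZZ:Z
ZZZZZ
Z:Z::
ZZZZ:
step 6: ZZZ:Z
ZZZZZ
ZZZ::
:::Z:
step 7: ::Z:Z
:ZZZZ
ZZZ::
:::Z:
step 8: ::Z:Z
ZZZZZ
::Z::
Z::Z:
step 9: ::Z:Z
ZZZZZ
::ZZ:
Z:Z:Z
step 10: ::Z:Z
ZZZZZ
:ZZZ:
:Z::Z
step 11: ZZ::Z
Z:ZZZ
:ZZZ:
:Z::Z
step 12: ZZZ:Z
ZZ::Z
:Z:Z:
:Z::Z
step 13: ZZZ:Z
ZZ:::
:Z::Z
:Z:::

9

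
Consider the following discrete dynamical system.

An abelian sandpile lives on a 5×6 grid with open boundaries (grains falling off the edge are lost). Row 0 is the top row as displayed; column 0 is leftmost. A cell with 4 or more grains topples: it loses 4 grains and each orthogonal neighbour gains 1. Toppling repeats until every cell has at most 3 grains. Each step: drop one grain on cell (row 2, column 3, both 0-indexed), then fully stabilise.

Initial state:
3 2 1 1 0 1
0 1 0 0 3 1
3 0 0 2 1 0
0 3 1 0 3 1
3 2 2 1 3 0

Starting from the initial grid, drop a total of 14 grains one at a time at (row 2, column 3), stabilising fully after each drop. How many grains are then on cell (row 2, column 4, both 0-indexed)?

0

t=0: 3 2 1 1 0 1
0 1 0 0 3 1
3 0 0 2 1 0
0 3 1 0 3 1
3 2 2 1 3 0
t=1: 3 2 1 1 0 1
0 1 0 0 3 1
3 0 0 3 1 0
0 3 1 0 3 1
3 2 2 1 3 0
t=2: 3 2 1 1 0 1
0 1 0 1 3 1
3 0 1 0 2 0
0 3 1 1 3 1
3 2 2 1 3 0
t=3: 3 2 1 1 0 1
0 1 0 1 3 1
3 0 1 1 2 0
0 3 1 1 3 1
3 2 2 1 3 0
t=4: 3 2 1 1 0 1
0 1 0 1 3 1
3 0 1 2 2 0
0 3 1 1 3 1
3 2 2 1 3 0
t=5: 3 2 1 1 0 1
0 1 0 1 3 1
3 0 1 3 2 0
0 3 1 1 3 1
3 2 2 1 3 0
t=6: 3 2 1 1 0 1
0 1 0 2 3 1
3 0 2 0 3 0
0 3 1 2 3 1
3 2 2 1 3 0
t=7: 3 2 1 1 0 1
0 1 0 2 3 1
3 0 2 1 3 0
0 3 1 2 3 1
3 2 2 1 3 0
t=8: 3 2 1 1 0 1
0 1 0 2 3 1
3 0 2 2 3 0
0 3 1 2 3 1
3 2 2 1 3 0
t=9: 3 2 1 1 0 1
0 1 0 2 3 1
3 0 2 3 3 0
0 3 1 2 3 1
3 2 2 1 3 0
t=10: 3 2 1 2 1 1
0 1 1 0 1 2
3 0 3 3 2 1
0 3 2 0 2 2
3 2 2 3 0 1
t=11: 3 2 1 2 1 1
0 1 2 1 1 2
3 1 0 1 3 1
0 3 3 1 2 2
3 2 2 3 0 1
t=12: 3 2 1 2 1 1
0 1 2 1 1 2
3 1 0 2 3 1
0 3 3 1 2 2
3 2 2 3 0 1
t=13: 3 2 1 2 1 1
0 1 2 1 1 2
3 1 0 3 3 1
0 3 3 1 2 2
3 2 2 3 0 1
t=14: 3 2 1 2 1 1
0 1 2 2 2 2
3 1 1 1 0 2
0 3 3 2 3 2
3 2 2 3 0 1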